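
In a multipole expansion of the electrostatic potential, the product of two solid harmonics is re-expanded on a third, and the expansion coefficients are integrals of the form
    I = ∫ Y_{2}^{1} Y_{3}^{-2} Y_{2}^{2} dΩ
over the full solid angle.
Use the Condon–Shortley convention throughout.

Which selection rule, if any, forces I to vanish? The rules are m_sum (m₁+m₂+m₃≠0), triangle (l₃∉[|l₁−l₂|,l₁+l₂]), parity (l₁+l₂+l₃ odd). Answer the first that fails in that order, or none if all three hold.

Σmᵢ = 1  ✗
l₃∈[|l₁−l₂|,l₁+l₂]=[1,5], have l₃=2
Σlᵢ = 7 ⇒ odd

m_sum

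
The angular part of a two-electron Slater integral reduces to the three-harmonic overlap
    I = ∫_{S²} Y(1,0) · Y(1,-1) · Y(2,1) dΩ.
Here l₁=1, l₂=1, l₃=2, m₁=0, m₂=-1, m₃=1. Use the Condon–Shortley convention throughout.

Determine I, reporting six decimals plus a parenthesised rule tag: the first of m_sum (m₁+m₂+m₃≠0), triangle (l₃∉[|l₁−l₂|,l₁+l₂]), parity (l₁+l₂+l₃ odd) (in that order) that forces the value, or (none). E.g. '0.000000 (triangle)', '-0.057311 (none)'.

-0.218510 (none)

Rules hold: Σm=0, L=4 even, 0≤2≤2.
N = 3·3·5 = 45
Δ = 0!·2!·2!/5! = 1/30
Racah Σ t=0..0: t=0:+1/1 = 1/1
⇒ 3j(1 1 2; 0 0 0)² = 2/15, sgn +1
Racah Σ t=0..0: t=0:+1/2 = 1/2
⇒ 3j(1 1 2; 0 -1 1)² = 1/10, sgn -1
4πI² = N·(3j₀)²·(3jₘ)² = 3/5
I = -1·√(0.6/4π) = -0.21850969
No selection rule forces the value: the integral is nonzero (none).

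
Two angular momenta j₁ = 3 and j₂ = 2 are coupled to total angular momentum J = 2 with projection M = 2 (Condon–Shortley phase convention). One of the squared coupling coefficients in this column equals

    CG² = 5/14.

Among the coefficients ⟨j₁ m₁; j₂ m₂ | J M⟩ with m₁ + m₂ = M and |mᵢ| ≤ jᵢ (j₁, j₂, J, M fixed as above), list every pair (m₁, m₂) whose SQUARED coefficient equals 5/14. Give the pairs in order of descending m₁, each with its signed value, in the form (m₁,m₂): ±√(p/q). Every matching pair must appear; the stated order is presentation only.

(3,-1): +√(5/14); (2,0): −√(5/14)

Admissible pairs with m₁+m₂ = M = 2: (0,2), (1,1), (2,0), (3,-1)
  (m₁,m₂)=(3,-1): CG² = 5/14, CG = +√(5/14)   ← matches the target
  (m₁,m₂)=(2,0): CG² = 5/14, CG = −√(5/14)   ← matches the target
  (m₁,m₂)=(1,1): CG² = 3/14, CG = +√(3/14)
  (m₁,m₂)=(0,2): CG² = 1/14, CG = −√(1/14)
Pairs with CG² = 5/14: (3,-1): +√(5/14); (2,0): −√(5/14)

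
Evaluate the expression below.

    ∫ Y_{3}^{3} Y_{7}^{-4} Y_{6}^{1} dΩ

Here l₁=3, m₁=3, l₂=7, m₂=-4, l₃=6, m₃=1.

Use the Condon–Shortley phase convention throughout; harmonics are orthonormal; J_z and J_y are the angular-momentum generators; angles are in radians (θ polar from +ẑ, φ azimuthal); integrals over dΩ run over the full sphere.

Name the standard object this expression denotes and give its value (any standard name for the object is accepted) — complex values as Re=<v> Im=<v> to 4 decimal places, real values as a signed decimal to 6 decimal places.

Gaunt coefficient, -0.190770

This is a Gaunt coefficient — the integral of a triple product of spherical harmonics over the sphere.
Rules hold: Σm=0, L=16 even, 4≤6≤10.
N = 7·15·13 = 1365
Δ = 4!·2!·10!/17! = 1/2042040
Racah Σ t=1..3: t=1:−1/207360 t=2:+1/57600 t=3:−1/207360 = 1/129600
⇒ 3j(3 7 6; 0 0 0)² = 168/12155, sgn +1
Racah Σ t=0..0: t=0:+1/1451520 = 1/1451520
⇒ 3j(3 7 6; 3 -4 1)² = 75/3094, sgn -1
4πI² = N·(3j₀)²·(3jₘ)² = 18900/41327
I = -1·√(0.457328/4π) = -0.19076954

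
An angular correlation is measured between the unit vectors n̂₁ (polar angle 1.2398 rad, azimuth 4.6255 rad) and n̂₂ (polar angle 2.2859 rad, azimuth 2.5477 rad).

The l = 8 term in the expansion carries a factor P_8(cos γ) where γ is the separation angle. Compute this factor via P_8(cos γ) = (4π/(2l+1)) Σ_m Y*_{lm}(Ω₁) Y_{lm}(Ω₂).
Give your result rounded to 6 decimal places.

Expand P_8 via completeness: Σ_{m} conj(Y_{8,m}) at Ω₁ times Y_{8,m} at Ω₂ —
  [-8]  conj(Y_{8,-8})(Ω₁) = (0.253289, -0.211235) ; Y_{8,-8}(Ω₂) = (0.002109, -0.054392) ; Δ = (-0.010955, -0.014222)
  [-7]  conj(Y_{8,-7})(Ω₁) = (0.259045, 0.372043) ; Y_{8,-7}(Ω₂) = (-0.099661, -0.160691) ; Δ = (0.033967, -0.078704)
  [-6]  conj(Y_{8,-6})(Ω₁) = (-0.136434, 0.078359) ; Y_{8,-6}(Ω₂) = (-0.346680, -0.155551) ; Δ = (0.059488, -0.005943)
  [-5]  conj(Y_{8,-5})(Ω₁) = (0.119131, 0.256741) ; Y_{8,-5}(Ω₂) = (-0.444545, 0.077284) ; Δ = (-0.072801, -0.104926)
  [-4]  conj(Y_{8,-4})(Ω₁) = (-0.259758, 0.094100) ; Y_{8,-4}(Ω₂) = (-0.145510, 0.139978) ; Δ = (0.024625, -0.050053)
  [-3]  conj(Y_{8,-3})(Ω₁) = (0.042637, 0.159848) ; Y_{8,-3}(Ω₂) = (0.050020, -0.233666) ; Δ = (0.039484, -0.001967)
  [-2]  conj(Y_{8,-2})(Ω₁) = (-0.300807, 0.052806) ; Y_{8,-2}(Ω₂) = (-0.129222, -0.320724) ; Δ = (0.055807, 0.089652)
  [-1]  conj(Y_{8,-1})(Ω₁) = (0.009586, 0.110048) ; Y_{8,-1}(Ω₂) = (0.073318, 0.049505) ; Δ = (-0.004745, 0.008543)
  [+0]  conj(Y_{8,0})(Ω₁) = (-0.310082, -0.000000) ; Y_{8,0}(Ω₂) = (0.359050, 0.000000) ; Δ = (-0.111335, -0.000000)
  [+1]  conj(Y_{8,1})(Ω₁) = (-0.009586, 0.110048) ; Y_{8,1}(Ω₂) = (-0.073318, 0.049505) ; Δ = (-0.004745, -0.008543)
  [+2]  conj(Y_{8,2})(Ω₁) = (-0.300807, -0.052806) ; Y_{8,2}(Ω₂) = (-0.129222, 0.320724) ; Δ = (0.055807, -0.089652)
  [+3]  conj(Y_{8,3})(Ω₁) = (-0.042637, 0.159848) ; Y_{8,3}(Ω₂) = (-0.050020, -0.233666) ; Δ = (0.039484, 0.001967)
  [+4]  conj(Y_{8,4})(Ω₁) = (-0.259758, -0.094100) ; Y_{8,4}(Ω₂) = (-0.145510, -0.139978) ; Δ = (0.024625, 0.050053)
  [+5]  conj(Y_{8,5})(Ω₁) = (-0.119131, 0.256741) ; Y_{8,5}(Ω₂) = (0.444545, 0.077284) ; Δ = (-0.072801, 0.104926)
  [+6]  conj(Y_{8,6})(Ω₁) = (-0.136434, -0.078359) ; Y_{8,6}(Ω₂) = (-0.346680, 0.155551) ; Δ = (0.059488, 0.005943)
  [+7]  conj(Y_{8,7})(Ω₁) = (-0.259045, 0.372043) ; Y_{8,7}(Ω₂) = (0.099661, -0.160691) ; Δ = (0.033967, 0.078704)
  [+8]  conj(Y_{8,8})(Ω₁) = (0.253289, 0.211235) ; Y_{8,8}(Ω₂) = (0.002109, 0.054392) ; Δ = (-0.010955, 0.014222)
Total Σ_m = (0.138406, -0.000000). Multiply by 0.739198: (0.102309, -0.000000). P_8(cos γ) = 0.102309

0.102309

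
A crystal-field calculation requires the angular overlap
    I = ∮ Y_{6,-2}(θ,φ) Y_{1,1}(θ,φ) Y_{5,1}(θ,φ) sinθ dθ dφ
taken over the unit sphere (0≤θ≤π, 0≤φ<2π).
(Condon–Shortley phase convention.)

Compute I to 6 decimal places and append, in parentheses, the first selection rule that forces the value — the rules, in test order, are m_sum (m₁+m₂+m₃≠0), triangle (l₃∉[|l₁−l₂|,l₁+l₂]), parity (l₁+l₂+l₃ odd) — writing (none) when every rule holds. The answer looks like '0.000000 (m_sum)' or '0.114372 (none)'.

0.216205 (none)

Rules hold: Σm=0, L=12 even, 5≤5≤7.
N = 13·3·11 = 429
Δ = 2!·10!·0!/13! = 1/858
Racah Σ t=1..1: t=1:−1/14400 = -1/14400
⇒ 3j(6 1 5; 0 0 0)² = 6/143, sgn +1
Racah Σ t=2..2: t=2:+1/34560 = 1/34560
⇒ 3j(6 1 5; -2 1 1)² = 14/429, sgn +1
4πI² = N·(3j₀)²·(3jₘ)² = 84/143
I = +1·√(0.587413/4π) = 0.21620548
No selection rule forces the value: the integral is nonzero (none).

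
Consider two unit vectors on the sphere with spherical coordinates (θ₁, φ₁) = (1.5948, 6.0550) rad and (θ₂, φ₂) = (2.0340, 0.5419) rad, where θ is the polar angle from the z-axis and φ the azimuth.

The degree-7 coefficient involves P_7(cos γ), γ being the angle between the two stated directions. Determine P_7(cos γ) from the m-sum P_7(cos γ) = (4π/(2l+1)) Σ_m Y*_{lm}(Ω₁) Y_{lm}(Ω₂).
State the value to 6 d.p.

0.268821

Addition theorem: P_7(cos γ) = (4π/15) Σ_m Y*_{lm}(Ω₁) Y_{lm}(Ω₂), m = −7…7:
  [-7]  conj(Y_{7,-7})(Ω₁) = (-0.013223, -0.498857) ; Y_{7,-7}(Ω₂) = (-0.182342, 0.139109) ; Δ = (0.071807, 0.089123)
  [-6]  conj(Y_{7,-6})(Ω₁) = (-0.008980, 0.043920) ; Y_{7,-6}(Ω₂) = (0.426012, -0.046968) ; Δ = (-0.001763, 0.019132)
  [-5]  conj(Y_{7,-5})(Ω₁) = (-0.151555, 0.330571) ; Y_{7,-5}(Ω₂) = (-0.304638, -0.140485) ; Δ = (0.092610, -0.079413)
  [-4]  conj(Y_{7,-4})(Ω₁) = (0.032199, -0.041654) ; Y_{7,-4}(Ω₂) = (-0.047762, -0.070295) ; Δ = (-0.004466, -0.000274)
  [-3]  conj(Y_{7,-3})(Ω₁) = (0.253649, -0.207034) ; Y_{7,-3}(Ω₂) = (0.019461, 0.354102) ; Δ = (0.078247, 0.085788)
  [-2]  conj(Y_{7,-2})(Ω₁) = (-0.050321, 0.024705) ; Y_{7,-2}(Ω₂) = (0.033024, -0.062364) ; Δ = (-0.000121, 0.003954)
  [-1]  conj(Y_{7,-1})(Ω₁) = (-0.306175, 0.071103) ; Y_{7,-1}(Ω₂) = (0.275922, -0.166109) ; Δ = (-0.072670, 0.070477)
  [+0]  conj(Y_{7,0})(Ω₁) = (0.057065, -0.000000) ; Y_{7,0}(Ω₂) = (-0.112286, 0.000000) ; Δ = (-0.006408, 0.000000)
  [+1]  conj(Y_{7,1})(Ω₁) = (0.306175, 0.071103) ; Y_{7,1}(Ω₂) = (-0.275922, -0.166109) ; Δ = (-0.072670, -0.070477)
  [+2]  conj(Y_{7,2})(Ω₁) = (-0.050321, -0.024705) ; Y_{7,2}(Ω₂) = (0.033024, 0.062364) ; Δ = (-0.000121, -0.003954)
  [+3]  conj(Y_{7,3})(Ω₁) = (-0.253649, -0.207034) ; Y_{7,3}(Ω₂) = (-0.019461, 0.354102) ; Δ = (0.078247, -0.085788)
  [+4]  conj(Y_{7,4})(Ω₁) = (0.032199, 0.041654) ; Y_{7,4}(Ω₂) = (-0.047762, 0.070295) ; Δ = (-0.004466, 0.000274)
  [+5]  conj(Y_{7,5})(Ω₁) = (0.151555, 0.330571) ; Y_{7,5}(Ω₂) = (0.304638, -0.140485) ; Δ = (0.092610, 0.079413)
  [+6]  conj(Y_{7,6})(Ω₁) = (-0.008980, -0.043920) ; Y_{7,6}(Ω₂) = (0.426012, 0.046968) ; Δ = (-0.001763, -0.019132)
  [+7]  conj(Y_{7,7})(Ω₁) = (0.013223, -0.498857) ; Y_{7,7}(Ω₂) = (0.182342, 0.139109) ; Δ = (0.071807, -0.089123)
Total Σ_m = (0.320882, 0.000000). Multiply by 0.837758: (0.268821, 0.000000). P_7(cos γ) = 0.268821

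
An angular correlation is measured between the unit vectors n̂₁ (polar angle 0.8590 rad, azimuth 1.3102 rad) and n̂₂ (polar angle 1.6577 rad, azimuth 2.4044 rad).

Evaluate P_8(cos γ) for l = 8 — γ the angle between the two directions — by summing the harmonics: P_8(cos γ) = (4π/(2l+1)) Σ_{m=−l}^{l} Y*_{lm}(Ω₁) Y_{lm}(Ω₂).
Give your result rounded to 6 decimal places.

Summing Y*_{l m}(θ₁,φ₁)·Y_{l m}(θ₂,φ₂) over m ∈ [−8, 8]; prefactor 4π/(2·8+1) = 0.739198:
  [-8]  conj(Y_{8,-8})(Ω₁) = (-0.027381, -0.048498) ; Y_{8,-8}(Ω₂) = (0.463345, -0.188105) ; Δ = (-0.021810, -0.017321)
  [-7]  conj(Y_{8,-7})(Ω₁) = (-0.186042, 0.048174) ; Y_{8,-7}(Ω₂) = (0.075482, -0.157076) ; Δ = (-0.006476, 0.032859)
  [-6]  conj(Y_{8,-6})(Ω₁) = (-0.002765, 0.383068) ; Y_{8,-6}(Ω₂) = (0.093093, 0.312835) ; Δ = (-0.120094, 0.034796)
  [-5]  conj(Y_{8,-5})(Ω₁) = (0.433458, 0.118944) ; Y_{8,-5}(Ω₂) = (0.171039, 0.103545) ; Δ = (0.061822, 0.065226)
  [-4]  conj(Y_{8,-4})(Ω₁) = (0.097521, -0.167049) ; Y_{8,-4}(Ω₂) = (-0.264190, 0.051582) ; Δ = (-0.017147, 0.049163)
  [-3]  conj(Y_{8,-3})(Ω₁) = (0.173395, 0.174651) ; Y_{8,-3}(Ω₂) = (-0.125755, 0.168626) ; Δ = (-0.051256, 0.007276)
  [-2]  conj(Y_{8,-2})(Ω₁) = (0.295921, -0.169902) ; Y_{8,-2}(Ω₂) = (-0.023403, -0.241987) ; Δ = (-0.048040, -0.067633)
  [-1]  conj(Y_{8,-1})(Ω₁) = (0.025312, 0.094923) ; Y_{8,-1}(Ω₂) = (-0.158720, -0.144111) ; Δ = (0.009662, -0.018714)
  [+0]  conj(Y_{8,0})(Ω₁) = (0.356430, -0.000000) ; Y_{8,0}(Ω₂) = (0.235313, 0.000000) ; Δ = (0.083873, 0.000000)
  [+1]  conj(Y_{8,1})(Ω₁) = (-0.025312, 0.094923) ; Y_{8,1}(Ω₂) = (0.158720, -0.144111) ; Δ = (0.009662, 0.018714)
  [+2]  conj(Y_{8,2})(Ω₁) = (0.295921, 0.169902) ; Y_{8,2}(Ω₂) = (-0.023403, 0.241987) ; Δ = (-0.048040, 0.067633)
  [+3]  conj(Y_{8,3})(Ω₁) = (-0.173395, 0.174651) ; Y_{8,3}(Ω₂) = (0.125755, 0.168626) ; Δ = (-0.051256, -0.007276)
  [+4]  conj(Y_{8,4})(Ω₁) = (0.097521, 0.167049) ; Y_{8,4}(Ω₂) = (-0.264190, -0.051582) ; Δ = (-0.017147, -0.049163)
  [+5]  conj(Y_{8,5})(Ω₁) = (-0.433458, 0.118944) ; Y_{8,5}(Ω₂) = (-0.171039, 0.103545) ; Δ = (0.061822, -0.065226)
  [+6]  conj(Y_{8,6})(Ω₁) = (-0.002765, -0.383068) ; Y_{8,6}(Ω₂) = (0.093093, -0.312835) ; Δ = (-0.120094, -0.034796)
  [+7]  conj(Y_{8,7})(Ω₁) = (0.186042, 0.048174) ; Y_{8,7}(Ω₂) = (-0.075482, -0.157076) ; Δ = (-0.006476, -0.032859)
  [+8]  conj(Y_{8,8})(Ω₁) = (-0.027381, 0.048498) ; Y_{8,8}(Ω₂) = (0.463345, 0.188105) ; Δ = (-0.021810, 0.017321)
Accumulated sum (-0.302804, 0.000000); after 4π/(2l+1) scaling, (-0.223832, 0.000000) ⇒ P_8 = -0.223832

-0.223832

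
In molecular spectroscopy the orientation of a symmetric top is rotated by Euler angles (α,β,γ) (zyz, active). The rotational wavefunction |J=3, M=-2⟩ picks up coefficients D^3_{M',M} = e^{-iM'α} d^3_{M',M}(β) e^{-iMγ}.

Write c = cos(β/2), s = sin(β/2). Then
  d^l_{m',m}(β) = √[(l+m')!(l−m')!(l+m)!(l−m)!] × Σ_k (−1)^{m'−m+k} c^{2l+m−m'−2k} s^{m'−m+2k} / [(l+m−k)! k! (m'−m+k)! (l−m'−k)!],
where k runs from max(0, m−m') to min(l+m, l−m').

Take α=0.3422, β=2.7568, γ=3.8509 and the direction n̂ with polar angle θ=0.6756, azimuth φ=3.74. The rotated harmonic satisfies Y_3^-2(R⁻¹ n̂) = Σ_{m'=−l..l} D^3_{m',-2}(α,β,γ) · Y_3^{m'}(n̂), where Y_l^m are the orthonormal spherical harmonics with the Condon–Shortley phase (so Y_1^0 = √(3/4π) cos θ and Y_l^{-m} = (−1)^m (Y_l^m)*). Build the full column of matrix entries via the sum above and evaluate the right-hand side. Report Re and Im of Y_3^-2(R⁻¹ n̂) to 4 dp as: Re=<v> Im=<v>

Need the full column D^3_{m',-2} for m'=−3..3 at α=0.3422, β=2.7568, γ=3.8509.
cos(β/2)=0.191212, sin(β/2)=0.981549
d^3_{-3,-2}: single k=1 term ⇒ +0.000615;  D = -0.000471+0.000394i
d^3_{-2,-2}: k∈[0..1] ⇒ +0.000049 -0.006439 = -0.006391;  D = +0.003243-0.005507i
d^3_{-1,-2}: k∈[0..1] ⇒ -0.000793 +0.041813 = +0.041019;  D = -0.007748+0.040281i
d^3_{0,-2}: k∈[0..1] ⇒ +0.007054 -0.185882 = -0.178828;  D = -0.027109-0.176761i
d^3_{1,-2}: k∈[0..1] ⇒ -0.041813 +0.550901 = +0.509089;  D = +0.241556+0.448131i
d^3_{2,-2}: k∈[0..1] ⇒ +0.169686 -0.894276 = -0.724590;  D = -0.537904-0.485478i
d^3_{3,-2}: single k=0 term ⇒ -0.426726;  D = -0.394355-0.163031i
Y_3^{m'}(θ=0.6756,φ=3.74) and Σ D·Y over m':
  (-0.0005+0.0004i)·(+0.0227+0.0995i)  (+0.0032-0.0055i)·(+0.1139-0.2903i)  (-0.0077+0.0403i)·(-0.3414+0.2328i)  (-0.0271-0.1768i)·(+0.0130+0.0000i)  (+0.2416+0.4481i)·(+0.3414+0.2328i)  (-0.5379-0.4855i)·(+0.1139+0.2903i)  (-0.3944-0.1630i)·(-0.0227+0.0995i)
Y_3^-2(R⁻¹ n̂) = +0.074626-0.057239i

Re=0.0746 Im=-0.0572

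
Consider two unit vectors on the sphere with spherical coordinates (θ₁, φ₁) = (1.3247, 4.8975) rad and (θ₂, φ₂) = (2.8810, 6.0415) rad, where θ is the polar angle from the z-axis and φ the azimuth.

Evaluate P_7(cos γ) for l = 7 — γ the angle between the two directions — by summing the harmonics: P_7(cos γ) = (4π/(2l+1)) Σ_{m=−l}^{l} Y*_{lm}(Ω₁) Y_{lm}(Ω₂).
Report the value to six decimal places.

0.245126

Term-by-term m-sum for l=7 (normalisation 4π/15 = 0.837758):
  [-7]  conj(Y_{7,-7})(Ω₁) = -0.38848 + 0.10962j ; Y_{7,-7}(Ω₂) = -0.00000 + 0.00004j ; Δ = -0.00000 - 0.00002j
  [-6]  conj(Y_{7,-6})(Ω₁) = -0.16847 - 0.33991j ; Y_{7,-6}(Ω₂) = -0.00006 - 0.00053j ; Δ = -0.00017 + 0.00011j
  [-5]  conj(Y_{7,-5})(Ω₁) = -0.05747 + 0.04326j ; Y_{7,-5}(Ω₂) = 0.00164 + 0.00434j ; Δ = -0.00028 - 0.00018j
  [-4]  conj(Y_{7,-4})(Ω₁) = -0.26022 - 0.23781j ; Y_{7,-4}(Ω₂) = -0.01622 - 0.02350j ; Δ = -0.00137 + 0.00997j
  [-3]  conj(Y_{7,-3})(Ω₁) = 0.02200 - 0.03546j ; Y_{7,-3}(Ω₂) = 0.09351 + 0.08286j ; Δ = 0.00500 - 0.00149j
  [-2]  conj(Y_{7,-2})(Ω₁) = -0.29999 - 0.11643j ; Y_{7,-2}(Ω₂) = -0.32831 - 0.17233j ; Δ = 0.07843 + 0.08992j
  [-1]  conj(Y_{7,-1})(Ω₁) = 0.01549 - 0.08271j ; Y_{7,-1}(Ω₂) = 0.61817 + 0.15238j ; Δ = 0.02218 - 0.04877j
  [+0]  conj(Y_{7,0})(Ω₁) = -0.31035 + 0.00000j ; Y_{7,0}(Ω₂) = -0.27401 + 0.00000j ; Δ = 0.08504 + 0.00000j
  [+1]  conj(Y_{7,1})(Ω₁) = -0.01549 - 0.08271j ; Y_{7,1}(Ω₂) = -0.61817 + 0.15238j ; Δ = 0.02218 + 0.04877j
  [+2]  conj(Y_{7,2})(Ω₁) = -0.29999 + 0.11643j ; Y_{7,2}(Ω₂) = -0.32831 + 0.17233j ; Δ = 0.07843 - 0.08992j
  [+3]  conj(Y_{7,3})(Ω₁) = -0.02200 - 0.03546j ; Y_{7,3}(Ω₂) = -0.09351 + 0.08286j ; Δ = 0.00500 + 0.00149j
  [+4]  conj(Y_{7,4})(Ω₁) = -0.26022 + 0.23781j ; Y_{7,4}(Ω₂) = -0.01622 + 0.02350j ; Δ = -0.00137 - 0.00997j
  [+5]  conj(Y_{7,5})(Ω₁) = 0.05747 + 0.04326j ; Y_{7,5}(Ω₂) = -0.00164 + 0.00434j ; Δ = -0.00028 + 0.00018j
  [+6]  conj(Y_{7,6})(Ω₁) = -0.16847 + 0.33991j ; Y_{7,6}(Ω₂) = -0.00006 + 0.00053j ; Δ = -0.00017 - 0.00011j
  [+7]  conj(Y_{7,7})(Ω₁) = 0.38848 + 0.10962j ; Y_{7,7}(Ω₂) = 0.00000 + 0.00004j ; Δ = -0.00000 + 0.00002j
Accumulated sum 0.29260 - 0.00000j; after 4π/(2l+1) scaling, 0.24513 - 0.00000j ⇒ P_7 = 0.245126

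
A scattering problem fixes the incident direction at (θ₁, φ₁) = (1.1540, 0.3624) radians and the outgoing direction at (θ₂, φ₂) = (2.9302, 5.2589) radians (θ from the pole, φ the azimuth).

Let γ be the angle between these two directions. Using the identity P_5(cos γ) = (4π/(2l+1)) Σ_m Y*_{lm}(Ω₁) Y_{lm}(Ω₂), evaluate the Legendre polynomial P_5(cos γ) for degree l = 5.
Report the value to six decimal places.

-0.313771

Term-by-term m-sum for l=5 (normalisation 4π/11 = 1.142397):
  m=-5: Y*=-0.07087 + 0.28810j  Y=0.00008 - 0.00017j  product 0.00004 + 0.00003j
  m=-4: Y*=0.05022 + 0.41233j  Y=0.00161 + 0.00227j  product -0.00086 + 0.00078j
  m=-3: Y*=0.05841 + 0.11123j  Y=-0.02424 + 0.00167j  product -0.00160 - 0.00260j
  m=-2: Y*=-0.21831 - 0.19333j  Y=0.06266 - 0.12101j  product -0.03707 + 0.01430j
  m=-1: Y*=-0.20001 - 0.07583j  Y=0.23777 + 0.39087j  product -0.01792 - 0.09621j
  m=+0: Y*=0.24714 + 0.00000j  Y=-0.64683 + 0.00000j  product -0.15985 + 0.00000j
  m=+1: Y*=0.20001 - 0.07583j  Y=-0.23777 + 0.39087j  product -0.01792 + 0.09621j
  m=+2: Y*=-0.21831 + 0.19333j  Y=0.06266 + 0.12101j  product -0.03707 - 0.01430j
  m=+3: Y*=-0.05841 + 0.11123j  Y=0.02424 + 0.00167j  product -0.00160 + 0.00260j
  m=+4: Y*=0.05022 - 0.41233j  Y=0.00161 - 0.00227j  product -0.00086 - 0.00078j
  m=+5: Y*=0.07087 + 0.28810j  Y=-0.00008 - 0.00017j  product 0.00004 - 0.00003j
Total Σ_m = -0.27466 + 0.00000j. Multiply by 1.142397: -0.31377 + 0.00000j. P_5(cos γ) = -0.313771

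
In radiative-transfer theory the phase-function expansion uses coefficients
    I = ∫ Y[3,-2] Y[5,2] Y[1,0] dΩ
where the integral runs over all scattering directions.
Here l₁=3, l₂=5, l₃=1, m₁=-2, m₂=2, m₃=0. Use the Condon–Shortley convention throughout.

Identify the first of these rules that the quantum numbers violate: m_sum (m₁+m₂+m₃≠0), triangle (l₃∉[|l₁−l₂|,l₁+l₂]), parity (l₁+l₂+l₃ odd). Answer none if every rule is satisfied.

triangle

m₁+m₂+m₃ = -2 + 2 + 0 = 0  ✓
triangle: need |l₁−l₂| ≤ l₃ ≤ l₁+l₂ = [2,8]; l₃=1 is outside  ✗
parity: l₁+l₂+l₃ = 9 is odd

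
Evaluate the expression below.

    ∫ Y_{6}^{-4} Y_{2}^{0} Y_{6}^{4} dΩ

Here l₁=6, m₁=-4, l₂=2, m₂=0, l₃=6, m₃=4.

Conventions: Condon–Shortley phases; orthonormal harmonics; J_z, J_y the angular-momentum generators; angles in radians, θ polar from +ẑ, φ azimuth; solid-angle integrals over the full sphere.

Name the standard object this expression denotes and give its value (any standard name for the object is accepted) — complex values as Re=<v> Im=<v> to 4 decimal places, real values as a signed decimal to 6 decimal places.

Gaunt coefficient, -0.022938

This is a Gaunt coefficient — the integral of a triple product of spherical harmonics over the sphere.
m-sum 0 ✓  L=14 even ✓  4≤6≤8 ✓
Π(2lᵢ+1) = 13×5×13 = 845
triangle coeff Δ(6,2,6) = 1/90090
Σ_t [0,2]: t=0:+1/69120 t=1:−1/14400 t=2:+1/69120 = -7/172800
(3j)²=14/715 [(6 2 6; 0 0 0)], sign=-1
Σ_t [0,2]: t=0:+1/14515200 t=1:−1/362880 t=2:+1/322560 = 1/2419200
(3j)²=2/5005 [(6 2 6; -4 0 4)], sign=+1
⇒ 4πI² = 4/605
I = (-1)√(4/605/(4π)) = -0.02293757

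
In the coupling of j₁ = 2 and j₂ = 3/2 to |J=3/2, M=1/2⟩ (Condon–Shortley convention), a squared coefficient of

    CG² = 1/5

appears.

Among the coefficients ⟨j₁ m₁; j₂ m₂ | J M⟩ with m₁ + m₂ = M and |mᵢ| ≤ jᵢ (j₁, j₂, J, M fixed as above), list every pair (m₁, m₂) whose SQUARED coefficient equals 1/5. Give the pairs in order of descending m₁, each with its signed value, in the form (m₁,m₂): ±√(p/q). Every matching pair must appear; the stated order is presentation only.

Admissible pairs with m₁+m₂ = M = 1/2: (-1,3/2), (0,1/2), (1,-1/2), (2,-3/2)
  (m₁,m₂)=(2,-3/2): CG² = 2/5, CG = +√(2/5)
  (m₁,m₂)=(1,-1/2): CG² = 0/1, CG = 0
  (m₁,m₂)=(0,1/2): CG² = 1/5, CG = −√(1/5)   ← matches the target
  (m₁,m₂)=(-1,3/2): CG² = 2/5, CG = +√(2/5)
Pairs with CG² = 1/5: (0,1/2): −√(1/5)

(0,1/2): −√(1/5)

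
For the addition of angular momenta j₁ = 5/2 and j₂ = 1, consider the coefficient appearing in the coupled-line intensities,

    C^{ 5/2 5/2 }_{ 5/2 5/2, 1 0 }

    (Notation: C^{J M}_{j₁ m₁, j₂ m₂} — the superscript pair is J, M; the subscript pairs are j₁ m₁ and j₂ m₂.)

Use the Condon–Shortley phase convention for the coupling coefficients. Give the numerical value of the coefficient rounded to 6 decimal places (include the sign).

triangle: 1!×4!×1!/7! = 24/5040
(j±m)!: 5!×0!×1!×1!×5!×0! = 14400
prefactor² = (2J+1)×Δ×N² = 2880/7
  k=0: +1/(0!×1!×0!×1!×4!×0!) = 1/24
Σ = 1/24  ⇒  CG² = 2880/7×(1/24)² = 5/7
CG = +√(5/7) = +0.845154

+√(5/7) ≈ +0.845154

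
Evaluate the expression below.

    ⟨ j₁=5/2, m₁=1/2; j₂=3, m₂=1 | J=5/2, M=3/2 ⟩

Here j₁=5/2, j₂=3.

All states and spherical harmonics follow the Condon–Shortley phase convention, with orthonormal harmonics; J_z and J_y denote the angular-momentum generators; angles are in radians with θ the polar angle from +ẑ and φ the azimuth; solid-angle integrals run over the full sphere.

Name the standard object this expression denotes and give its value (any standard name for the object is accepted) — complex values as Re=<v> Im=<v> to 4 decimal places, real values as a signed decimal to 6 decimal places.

Clebsch–Gordan coefficient, +√(1/35) ≈ +0.169031

This is a Clebsch–Gordan (vector-coupling) coefficient.
j₁+j₂−J=3  J+j₁−j₂=2  J−j₁+j₂=3  j₁+j₂+J+1=9
(j₁±m₁, j₂±m₂, J±M) = (3,2,4,2,4,1)
P² = 576/35
sum k=1..2:
  [1] −1/12 = -1/12
  [2] +1/8 = 1/8
S = 1/24
C² = P²·S² = 1/35 ; C = +0.169031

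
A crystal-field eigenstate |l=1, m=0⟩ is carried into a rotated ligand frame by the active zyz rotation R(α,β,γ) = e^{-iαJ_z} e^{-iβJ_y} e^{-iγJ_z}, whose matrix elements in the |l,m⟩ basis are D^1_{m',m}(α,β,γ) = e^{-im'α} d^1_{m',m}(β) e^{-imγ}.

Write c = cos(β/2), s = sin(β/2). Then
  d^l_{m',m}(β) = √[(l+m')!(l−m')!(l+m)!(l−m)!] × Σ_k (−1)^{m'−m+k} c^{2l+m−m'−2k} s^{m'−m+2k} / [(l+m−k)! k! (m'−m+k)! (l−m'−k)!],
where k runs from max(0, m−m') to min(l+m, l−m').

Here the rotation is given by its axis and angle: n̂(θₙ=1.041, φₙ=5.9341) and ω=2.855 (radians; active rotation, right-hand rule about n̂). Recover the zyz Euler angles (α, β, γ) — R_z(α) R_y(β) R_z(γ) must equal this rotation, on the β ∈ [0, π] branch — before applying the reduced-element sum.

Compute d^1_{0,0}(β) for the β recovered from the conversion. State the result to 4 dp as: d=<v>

d=-0.4589

Axis–angle → zyz. n̂ = (sinθₙcosφₙ, sinθₙsinφₙ, cosθₙ) = (+0.810864, -0.295148, +0.505358), ω = 2.8550.
R = I cosω + sinω [n̂]ₓ + (1−cosω) n̂n̂ᵀ gives
  R = [+0.328972, -0.611746, +0.719405; -0.326032, -0.788541, -0.521447; +0.886273, -0.063008, -0.458857]
β = atan2(√(R₁₃²+R₂₃²), R₃₃) = 2.047504; α = atan2(R₂₃, R₁₃) mod 2π = 5.655988; γ = atan2(R₃₂, −R₃₁) mod 2π = 3.212566
d^1_{0,0}(β=2.0475) via the finite sum:
c=cos(2.047504/2)=0.520165, s=sin(2.047504/2)=0.854066; N=√[1·1·1·1]=1.000000
The bounds max(0,m−m')=0 and min(l+m,l−m')=1 give 2 terms
  k=0: (−1)^0·1.0000/(1)·0.5202^2·0.8541^0 = +0.270572
  k=1: (−1)^1·1.0000/(1)·0.5202^0·0.8541^2 = -0.729428
d^1_{0,0}(2.0475) = +0.270572 -0.729428 = -0.458857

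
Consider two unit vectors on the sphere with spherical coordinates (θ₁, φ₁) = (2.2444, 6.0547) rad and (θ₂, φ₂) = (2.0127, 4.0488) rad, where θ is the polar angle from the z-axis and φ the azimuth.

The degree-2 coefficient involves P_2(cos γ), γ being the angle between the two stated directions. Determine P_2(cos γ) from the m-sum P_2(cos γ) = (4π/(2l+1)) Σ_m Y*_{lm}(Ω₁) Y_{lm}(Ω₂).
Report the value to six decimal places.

-0.498557

Expand P_2 via completeness: Σ_{m} conj(Y_{2,m}) at Ω₁ times Y_{2,m} at Ω₂ —
  m=-2: Y*=(0.211750, -0.104114)  Y=(-0.076134, -0.306307)  product (-0.048012, -0.056934)
  m=-1: Y*=(-0.366870, 0.085314)  Y=(0.183954, -0.235274)  product (-0.047415, 0.102009)
  m=+0: Y*=(0.052798, -0.000000)  Y=(-0.142342, 0.000000)  product (-0.007515, 0.000000)
  m=+1: Y*=(0.366870, 0.085314)  Y=(-0.183954, -0.235274)  product (-0.047415, -0.102009)
  m=+2: Y*=(0.211750, 0.104114)  Y=(-0.076134, 0.306307)  product (-0.048012, 0.056934)
Total Σ_m = (-0.198370, 0.000000). Multiply by 2.513274: (-0.498557, 0.000000). P_2(cos γ) = -0.498557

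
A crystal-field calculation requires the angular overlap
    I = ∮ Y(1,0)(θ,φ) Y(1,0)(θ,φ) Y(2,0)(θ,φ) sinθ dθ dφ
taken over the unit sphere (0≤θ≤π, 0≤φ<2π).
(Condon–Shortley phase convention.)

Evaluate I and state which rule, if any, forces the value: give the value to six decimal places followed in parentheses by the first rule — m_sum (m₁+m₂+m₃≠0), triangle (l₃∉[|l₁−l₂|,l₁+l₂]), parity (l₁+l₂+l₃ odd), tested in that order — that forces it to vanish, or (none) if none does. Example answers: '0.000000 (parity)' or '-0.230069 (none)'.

Checks pass: Σm=0; 4 even; l₃=2∈[0,2].
(2·1+1)(2·1+1)(2·2+1) = 45
Δ: 0! 2! 2! / 5! → 1/30
sum: t=0:+1/1 = 1/1
3j²(1 1 2; 0 0 0) = Δ·Π!·Σ² = 2/15  (sign +1)
(m-triple is (0,0,0) — same symbol as above.)
combine: 4πI² = 45·2/15·2/15 = 4/5
take √, sign +1: I = 0.25231325
No selection rule forces the value: the integral is nonzero (none).

0.252313 (none)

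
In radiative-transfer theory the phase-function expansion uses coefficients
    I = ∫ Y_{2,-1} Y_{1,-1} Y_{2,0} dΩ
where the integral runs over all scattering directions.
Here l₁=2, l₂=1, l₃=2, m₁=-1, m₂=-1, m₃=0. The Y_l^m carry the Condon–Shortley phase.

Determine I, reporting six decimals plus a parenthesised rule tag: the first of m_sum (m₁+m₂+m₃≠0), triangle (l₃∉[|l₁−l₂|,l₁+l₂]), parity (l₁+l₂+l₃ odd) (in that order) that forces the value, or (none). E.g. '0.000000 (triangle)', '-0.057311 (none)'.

0.000000 (m_sum)

Σmᵢ = -2 ≠ 0, so the φ-integral vanishes; I = 0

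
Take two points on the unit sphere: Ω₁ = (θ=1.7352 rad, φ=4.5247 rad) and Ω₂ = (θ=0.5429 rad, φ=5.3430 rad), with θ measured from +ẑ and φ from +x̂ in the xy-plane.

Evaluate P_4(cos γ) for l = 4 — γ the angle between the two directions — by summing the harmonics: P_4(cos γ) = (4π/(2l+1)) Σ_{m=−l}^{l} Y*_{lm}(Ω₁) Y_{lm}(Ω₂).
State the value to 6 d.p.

0.220670

Term-by-term m-sum for l=4 (normalisation 4π/9 = 1.396263):
  [-4]  conj(Y_{4,-4})(Ω₁) = +0.306466-0.285936i ; Y_{4,-4}(Ω₂) = -0.025672-0.018294i ; Δ = -0.013099+0.001734i
  [-3]  conj(Y_{4,-3})(Ω₁) = -0.104983-0.166315i ; Y_{4,-3}(Ω₂) = -0.140221+0.046629i ; Δ = +0.022476+0.018426i
  [-2]  conj(Y_{4,-2})(Ω₁) = +0.246101-0.096979i ; Y_{4,-2}(Ω₂) = -0.112385+0.351358i ; Δ = +0.006416+0.097368i
  [-1]  conj(Y_{4,-1})(Ω₁) = -0.040085-0.211055i ; Y_{4,-1}(Ω₂) = +0.263034+0.360295i ; Δ = +0.065499-0.069957i
  [+0]  conj(Y_{4,0})(Ω₁) = +0.235006-0.000000i ; Y_{4,0}(Ω₂) = -0.019327+0.000000i ; Δ = -0.004542+0.000000i
  [+1]  conj(Y_{4,1})(Ω₁) = +0.040085-0.211055i ; Y_{4,1}(Ω₂) = -0.263034+0.360295i ; Δ = +0.065499+0.069957i
  [+2]  conj(Y_{4,2})(Ω₁) = +0.246101+0.096979i ; Y_{4,2}(Ω₂) = -0.112385-0.351358i ; Δ = +0.006416-0.097368i
  [+3]  conj(Y_{4,3})(Ω₁) = +0.104983-0.166315i ; Y_{4,3}(Ω₂) = +0.140221+0.046629i ; Δ = +0.022476-0.018426i
  [+4]  conj(Y_{4,4})(Ω₁) = +0.306466+0.285936i ; Y_{4,4}(Ω₂) = -0.025672+0.018294i ; Δ = -0.013099-0.001734i
Accumulated sum +0.158043-0.000000i; after 4π/(2l+1) scaling, +0.220670-0.000000i ⇒ P_4 = 0.220670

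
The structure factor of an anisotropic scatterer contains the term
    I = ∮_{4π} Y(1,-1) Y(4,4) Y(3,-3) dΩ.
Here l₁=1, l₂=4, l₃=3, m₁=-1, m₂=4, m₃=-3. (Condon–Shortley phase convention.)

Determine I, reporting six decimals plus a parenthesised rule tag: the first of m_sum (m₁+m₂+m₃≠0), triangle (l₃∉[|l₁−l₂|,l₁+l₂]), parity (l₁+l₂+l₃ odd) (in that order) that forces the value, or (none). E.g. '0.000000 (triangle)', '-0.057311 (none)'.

0.325735 (none)

Rules hold: Σm=0, L=8 even, 3≤3≤5.
N = 3·9·7 = 189
Δ = 2!·0!·6!/9! = 1/252
Racah Σ t=1..1: t=1:−1/36 = -1/36
⇒ 3j(1 4 3; 0 0 0)² = 4/63, sgn +1
Racah Σ t=2..2: t=2:+1/1440 = 1/1440
⇒ 3j(1 4 3; -1 4 -3)² = 1/9, sgn +1
4πI² = N·(3j₀)²·(3jₘ)² = 4/3
I = +1·√(1.33333/4π) = 0.32573501
No selection rule forces the value: the integral is nonzero (none).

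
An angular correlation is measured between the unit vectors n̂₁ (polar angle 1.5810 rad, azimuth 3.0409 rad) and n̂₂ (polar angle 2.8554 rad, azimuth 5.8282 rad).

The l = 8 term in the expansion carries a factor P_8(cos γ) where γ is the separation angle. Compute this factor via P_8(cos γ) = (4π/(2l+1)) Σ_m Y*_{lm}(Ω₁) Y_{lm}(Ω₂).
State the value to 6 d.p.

Expand P_8 via completeness: Σ_{m} conj(Y_{8,m}) at Ω₁ times Y_{8,m} at Ω₂ —
  term(m=-8) = -0.000010+0.000003i   from Y*(Ω₁)=+0.356900-0.371576i, Y(Ω₂)=-0.000018-0.000010i
  term(m=-7) = +0.000005-0.000004i   from Y*(Ω₁)=+0.016018-0.013625i, Y(Ω₂)=+0.000282+0.000012i
  term(m=-6) = +0.000483-0.000779i   from Y*(Ω₁)=-0.309203+0.213429i, Y(Ω₂)=-0.002236+0.000976i
  term(m=-5) = -0.000075+0.000368i   from Y*(Ω₁)=-0.021785+0.012000i, Y(Ω₂)=+0.009783-0.011518i
  term(m=-4) = +0.003563+0.023007i   from Y*(Ω₁)=+0.310314-0.132213i, Y(Ω₂)=-0.017019+0.066890i
  term(m=-3) = -0.002964-0.005325i   from Y*(Ω₁)=+0.025500-0.007946i, Y(Ω₂)=-0.046637-0.223357i
  term(m=-2) = -0.123692-0.106013i   from Y*(Ω₁)=-0.314912+0.064290i, Y(Ω₂)=+0.311091+0.400153i
  term(m=-1) = +0.015526+0.005743i   from Y*(Ω₁)=-0.027363+0.002765i, Y(Ω₂)=-0.540673-0.264507i
  term(m=+0) = -0.005594+0.000000i   from Y*(Ω₁)=+0.316846-0.000000i, Y(Ω₂)=-0.017655+0.000000i
  term(m=+1) = +0.015526-0.005743i   from Y*(Ω₁)=+0.027363+0.002765i, Y(Ω₂)=+0.540673-0.264507i
  term(m=+2) = -0.123692+0.106013i   from Y*(Ω₁)=-0.314912-0.064290i, Y(Ω₂)=+0.311091-0.400153i
  term(m=+3) = -0.002964+0.005325i   from Y*(Ω₁)=-0.025500-0.007946i, Y(Ω₂)=+0.046637-0.223357i
  term(m=+4) = +0.003563-0.023007i   from Y*(Ω₁)=+0.310314+0.132213i, Y(Ω₂)=-0.017019-0.066890i
  term(m=+5) = -0.000075-0.000368i   from Y*(Ω₁)=+0.021785+0.012000i, Y(Ω₂)=-0.009783-0.011518i
  term(m=+6) = +0.000483+0.000779i   from Y*(Ω₁)=-0.309203-0.213429i, Y(Ω₂)=-0.002236-0.000976i
  term(m=+7) = +0.000005+0.000004i   from Y*(Ω₁)=-0.016018-0.013625i, Y(Ω₂)=-0.000282+0.000012i
  term(m=+8) = -0.000010-0.000003i   from Y*(Ω₁)=+0.356900+0.371576i, Y(Ω₂)=-0.000018+0.000010i
Accumulated sum -0.219924+0.000000i; after 4π/(2l+1) scaling, -0.162567+0.000000i ⇒ P_8 = -0.162567

-0.162567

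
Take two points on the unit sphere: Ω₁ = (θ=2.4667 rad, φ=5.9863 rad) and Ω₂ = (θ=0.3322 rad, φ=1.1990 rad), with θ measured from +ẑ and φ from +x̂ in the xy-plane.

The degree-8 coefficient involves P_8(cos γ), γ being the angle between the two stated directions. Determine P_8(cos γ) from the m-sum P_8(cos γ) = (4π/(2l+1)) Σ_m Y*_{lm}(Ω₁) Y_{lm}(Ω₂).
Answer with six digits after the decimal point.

0.271404

Summing Y*_{l m}(θ₁,φ₁)·Y_{l m}(θ₂,φ₂) over m ∈ [−8, 8]; prefactor 4π/(2·8+1) = 0.739198:
  term(m=-8) = 0.00000 + 0.00000j   from Y*(Ω₁)=-0.00862 - 0.00830j, Y(Ω₂)=-0.00007 + 0.00001j
  term(m=-7) = 0.00002 - 0.00004j   from Y*(Ω₁)=0.02908 + 0.05230j, Y(Ω₂)=-0.00039 - 0.00066j
  term(m=-6) = -0.00092 - 0.00045j   from Y*(Ω₁)=-0.03811 - 0.17837j, Y(Ω₂)=0.00344 - 0.00444j
  term(m=-5) = -0.00401 + 0.01020j   from Y*(Ω₁)=-0.03204 + 0.37007j, Y(Ω₂)=0.02829 + 0.00839j
  term(m=-4) = 0.05205 + 0.01608j   from Y*(Ω₁)=0.17941 - 0.44497j, Y(Ω₂)=0.00948 + 0.11316j
  term(m=-3) = 0.01904 - 0.08328j   from Y*(Ω₁)=-0.17193 + 0.21255j, Y(Ω₂)=-0.28063 + 0.13744j
  term(m=-2) = 0.11373 + 0.01717j   from Y*(Ω₁)=-0.17003 + 0.11477j, Y(Ω₂)=-0.41269 - 0.37956j
  term(m=-1) = 0.01375 - 0.18325j   from Y*(Ω₁)=0.37104 - 0.11351j, Y(Ω₂)=0.17206 - 0.44125j
  term(m=+0) = -0.02017 + 0.00000j   from Y*(Ω₁)=0.08798 + 0.00000j, Y(Ω₂)=-0.22927 + 0.00000j
  term(m=+1) = 0.01375 + 0.18325j   from Y*(Ω₁)=-0.37104 - 0.11351j, Y(Ω₂)=-0.17206 - 0.44125j
  term(m=+2) = 0.11373 - 0.01717j   from Y*(Ω₁)=-0.17003 - 0.11477j, Y(Ω₂)=-0.41269 + 0.37956j
  term(m=+3) = 0.01904 + 0.08328j   from Y*(Ω₁)=0.17193 + 0.21255j, Y(Ω₂)=0.28063 + 0.13744j
  term(m=+4) = 0.05205 - 0.01608j   from Y*(Ω₁)=0.17941 + 0.44497j, Y(Ω₂)=0.00948 - 0.11316j
  term(m=+5) = -0.00401 - 0.01020j   from Y*(Ω₁)=0.03204 + 0.37007j, Y(Ω₂)=-0.02829 + 0.00839j
  term(m=+6) = -0.00092 + 0.00045j   from Y*(Ω₁)=-0.03811 + 0.17837j, Y(Ω₂)=0.00344 + 0.00444j
  term(m=+7) = 0.00002 + 0.00004j   from Y*(Ω₁)=-0.02908 + 0.05230j, Y(Ω₂)=0.00039 - 0.00066j
  term(m=+8) = 0.00000 - 0.00000j   from Y*(Ω₁)=-0.00862 + 0.00830j, Y(Ω₂)=-0.00007 - 0.00001j
Accumulated sum 0.36716 + 0.00000j; after 4π/(2l+1) scaling, 0.27140 + 0.00000j ⇒ P_8 = 0.271404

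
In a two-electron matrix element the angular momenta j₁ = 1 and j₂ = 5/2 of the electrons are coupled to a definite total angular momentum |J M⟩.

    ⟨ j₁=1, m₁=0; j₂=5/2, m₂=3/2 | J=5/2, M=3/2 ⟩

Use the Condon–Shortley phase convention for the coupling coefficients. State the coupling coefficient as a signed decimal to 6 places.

√[6·1!1!4!/7! · 1!1!4!1!4!1!] = √(576/35)
  +(−1)^0/∏(0,1,1,4,0,0)! = 1/24  (running 1/24)
  +(−1)^1/∏(1,0,0,3,1,1)! = -1/6  (running -1/8)
⟨..|..⟩ = √(576/35)·(-1/8) = -0.507093

-0.507093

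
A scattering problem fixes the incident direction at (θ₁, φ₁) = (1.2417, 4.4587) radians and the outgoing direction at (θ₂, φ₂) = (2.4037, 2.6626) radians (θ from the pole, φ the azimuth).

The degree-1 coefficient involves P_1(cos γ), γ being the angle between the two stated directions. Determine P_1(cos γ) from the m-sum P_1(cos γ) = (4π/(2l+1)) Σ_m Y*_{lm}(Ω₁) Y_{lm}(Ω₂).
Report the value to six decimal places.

-0.381347

Summing Y*_{l m}(θ₁,φ₁)·Y_{l m}(θ₂,φ₂) over m ∈ [−1, 1]; prefactor 4π/(2·1+1) = 4.188790:
  m=-1: Y*=-0.082058-0.316488i  Y=-0.206267-0.107121i  product -0.016977+0.074071i
  m=+0: Y*=+0.157910-0.000000i  Y=-0.361511+0.000000i  product -0.057086+0.000000i
  m=+1: Y*=+0.082058-0.316488i  Y=+0.206267-0.107121i  product -0.016977-0.074071i
Σ over m = -0.091040+0.000000i; ×(4π/3) → -0.381347+0.000000i. Real part: -0.381347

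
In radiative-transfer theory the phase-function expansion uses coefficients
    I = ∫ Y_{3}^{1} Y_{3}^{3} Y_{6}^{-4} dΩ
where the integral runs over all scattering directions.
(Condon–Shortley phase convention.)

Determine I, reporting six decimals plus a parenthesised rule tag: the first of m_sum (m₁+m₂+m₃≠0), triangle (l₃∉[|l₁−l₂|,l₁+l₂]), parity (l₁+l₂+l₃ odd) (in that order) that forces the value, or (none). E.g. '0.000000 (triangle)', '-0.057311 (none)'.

0.171787 (none)

m-sum 0 ✓  L=12 even ✓  0≤6≤6 ✓
Π(2lᵢ+1) = 7×7×13 = 637
triangle coeff Δ(3,3,6) = 1/12012
Σ_t [0,0]: t=0:+1/1296 = 1/1296
(3j)²=100/3003 [(3 3 6; 0 0 0)], sign=+1
Σ_t [0,0]: t=0:+1/34560 = 1/34560
(3j)²=5/286 [(3 3 6; 1 3 -4)], sign=+1
⇒ 4πI² = 1750/4719
I = (+1)√(1750/4719/(4π)) = 0.17178653
No selection rule forces the value: the integral is nonzero (none).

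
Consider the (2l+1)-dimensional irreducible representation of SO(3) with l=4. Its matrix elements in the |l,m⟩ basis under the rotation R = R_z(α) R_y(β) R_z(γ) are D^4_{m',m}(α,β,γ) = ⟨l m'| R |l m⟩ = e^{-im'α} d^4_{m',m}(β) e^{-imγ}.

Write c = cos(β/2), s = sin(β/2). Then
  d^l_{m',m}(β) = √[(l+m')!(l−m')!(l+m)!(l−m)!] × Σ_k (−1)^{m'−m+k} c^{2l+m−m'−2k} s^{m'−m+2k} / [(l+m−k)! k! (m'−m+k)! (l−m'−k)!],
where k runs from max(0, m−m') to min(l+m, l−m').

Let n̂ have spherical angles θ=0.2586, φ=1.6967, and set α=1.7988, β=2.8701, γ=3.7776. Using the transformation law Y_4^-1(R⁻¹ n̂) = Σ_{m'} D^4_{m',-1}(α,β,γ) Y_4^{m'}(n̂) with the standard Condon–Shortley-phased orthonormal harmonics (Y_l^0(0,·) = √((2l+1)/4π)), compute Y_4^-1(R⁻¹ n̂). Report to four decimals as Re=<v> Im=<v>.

Re=-0.3809 Im=-0.2520

Need the full column D^4_{m',-1} for m'=−4..4 at α=1.7988, β=2.8701, γ=3.7776.
cos(β/2)=0.135330, sin(β/2)=0.990801
d^4_{-4,-1}: single k=3 term ⇒ +0.000330;  D = -0.000008-0.000330i
d^4_{-3,-1}: k∈[2..3] ⇒ +0.000048 -0.004276 = -0.004228;  D = +0.004096-0.001049i
d^4_{-2,-1}: k∈[1..3] ⇒ +0.000003 -0.000937 +0.033468 = +0.032535;  D = +0.014989+0.028876i
d^4_{-1,-1}: k∈[0..3] ⇒ +0.000000 -0.000090 +0.009697 -0.173262 = -0.163656;  D = -0.124453+0.106277i
d^4_{0,-1}: k∈[0..3] ⇒ -0.000004 +0.001185 -0.063501 +0.567299 = +0.504980;  D = -0.406243-0.299952i
d^4_{1,-1}: k∈[0..3] ⇒ +0.000060 -0.009697 +0.259894 -0.928731 = -0.678474;  D = +0.269203-0.622782i
d^4_{2,-1}: k∈[0..2] ⇒ -0.000624 +0.050202 -0.538187 = -0.488610;  D = -0.480716-0.087476i
d^4_{3,-1}: k∈[0..1] ⇒ +0.004276 -0.137523 = -0.133247;  D = +0.006394+0.133093i
d^4_{4,-1}: single k=0 term ⇒ -0.017709;  D = +0.017039-0.004826i
Y_4^{m'}(θ=0.2586,φ=1.6967) and Σ D·Y over m':
  (-0.0000-0.0003i)·(+0.0017-0.0009i)  (+0.0041-0.0010i)·(+0.0075+0.0188i)  (+0.0150+0.0289i)·(-0.1174+0.0302i)  (-0.1245+0.1063i)·(-0.0520-0.4110i)  (-0.4062-0.3000i)·(+0.5854+0.0000i)  (+0.2692-0.6228i)·(+0.0520-0.4110i)  (-0.4807-0.0875i)·(-0.1174-0.0302i)  (+0.0064+0.1331i)·(-0.0075+0.0188i)  (+0.0170-0.0048i)·(+0.0017+0.0009i)
Y_4^-1(R⁻¹ n̂) = -0.380923-0.251956i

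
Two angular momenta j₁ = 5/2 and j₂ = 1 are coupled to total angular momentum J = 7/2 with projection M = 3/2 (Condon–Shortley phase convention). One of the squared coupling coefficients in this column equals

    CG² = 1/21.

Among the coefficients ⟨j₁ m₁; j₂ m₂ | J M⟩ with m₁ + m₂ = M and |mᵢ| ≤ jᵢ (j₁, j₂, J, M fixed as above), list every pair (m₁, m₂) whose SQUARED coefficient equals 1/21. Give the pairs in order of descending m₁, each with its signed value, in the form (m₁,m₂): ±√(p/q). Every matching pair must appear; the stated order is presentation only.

(5/2,-1): +√(1/21)

Admissible pairs with m₁+m₂ = M = 3/2: (1/2,1), (3/2,0), (5/2,-1)
  (m₁,m₂)=(5/2,-1): CG² = 1/21, CG = +√(1/21)   ← matches the target
  (m₁,m₂)=(3/2,0): CG² = 10/21, CG = +√(10/21)
  (m₁,m₂)=(1/2,1): CG² = 10/21, CG = +√(10/21)
Pairs with CG² = 1/21: (5/2,-1): +√(1/21)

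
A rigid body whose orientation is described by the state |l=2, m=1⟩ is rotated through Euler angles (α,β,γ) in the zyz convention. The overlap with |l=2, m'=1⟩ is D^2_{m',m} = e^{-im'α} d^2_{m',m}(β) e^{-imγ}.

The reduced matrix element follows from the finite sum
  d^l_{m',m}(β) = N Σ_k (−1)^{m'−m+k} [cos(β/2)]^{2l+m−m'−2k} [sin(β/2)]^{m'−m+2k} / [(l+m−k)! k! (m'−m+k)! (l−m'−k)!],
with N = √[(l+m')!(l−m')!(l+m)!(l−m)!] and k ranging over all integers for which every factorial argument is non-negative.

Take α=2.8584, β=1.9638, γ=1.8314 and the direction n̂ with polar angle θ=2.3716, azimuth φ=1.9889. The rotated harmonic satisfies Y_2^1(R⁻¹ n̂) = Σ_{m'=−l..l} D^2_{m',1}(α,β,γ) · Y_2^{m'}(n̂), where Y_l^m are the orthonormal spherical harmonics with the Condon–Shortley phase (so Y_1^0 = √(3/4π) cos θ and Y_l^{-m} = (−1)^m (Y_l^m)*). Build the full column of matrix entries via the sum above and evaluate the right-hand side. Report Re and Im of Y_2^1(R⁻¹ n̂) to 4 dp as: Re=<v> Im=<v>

Re=0.3413 Im=0.1799

Need the full column D^2_{m',1} for m'=−2..2 at α=2.8584, β=1.9638, γ=1.8314.
cos(β/2)=0.555444, sin(β/2)=0.831554
d^2_{-2,1}: single k=3 term ⇒ +0.638766;  D = -0.470065-0.432505i
d^2_{-1,1}: k∈[2..3] ⇒ +0.640003 -0.478148 = +0.161856;  D = +0.083742+0.138508i
d^2_{0,1}: k∈[1..2] ⇒ +0.349049 -0.782325 = -0.433276;  D = +0.111640+0.418647i
d^2_{1,1}: k∈[0..1] ⇒ +0.095183 -0.640003 = -0.544820;  D = +0.012306-0.544681i
d^2_{2,1}: single k=0 term ⇒ -0.284997;  D = -0.085795+0.271777i
Y_2^{m'}(θ=2.3716,φ=1.9889) and Σ D·Y over m':
  (-0.4701-0.4325i)·(-0.1255+0.1389i)  (+0.0837+0.1385i)·(+0.1568+0.3528i)  (+0.1116+0.4186i)·(+0.1723+0.0000i)  (+0.0123-0.5447i)·(-0.1568+0.3528i)  (-0.0858+0.2718i)·(-0.1255-0.1389i)
Y_2^1(R⁻¹ n̂) = +0.341319+0.179895i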